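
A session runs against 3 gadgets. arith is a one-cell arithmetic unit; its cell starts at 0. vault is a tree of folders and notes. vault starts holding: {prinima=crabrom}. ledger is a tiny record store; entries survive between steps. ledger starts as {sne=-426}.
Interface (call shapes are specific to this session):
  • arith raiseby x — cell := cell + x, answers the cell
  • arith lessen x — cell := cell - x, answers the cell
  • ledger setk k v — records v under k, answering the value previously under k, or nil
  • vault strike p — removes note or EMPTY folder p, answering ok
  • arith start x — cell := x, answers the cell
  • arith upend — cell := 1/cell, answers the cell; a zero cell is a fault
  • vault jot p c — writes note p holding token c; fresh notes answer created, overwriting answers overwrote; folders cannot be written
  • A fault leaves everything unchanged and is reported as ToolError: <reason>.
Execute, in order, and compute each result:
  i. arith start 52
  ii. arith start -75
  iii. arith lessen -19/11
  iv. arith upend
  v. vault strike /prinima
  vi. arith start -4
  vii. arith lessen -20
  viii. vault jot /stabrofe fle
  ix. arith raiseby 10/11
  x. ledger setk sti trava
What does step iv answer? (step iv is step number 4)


% arith start(x=52) -> 52
% arith start(x=-75) -> -75
% arith lessen(x=-19/11) -> -806/11
% arith upend() -> -11/806
% vault strike(p=/prinima) -> ok
% arith start(x=-4) -> -4
% arith lessen(x=-20) -> 16
% vault jot(p=/stabrofe, c=fle) -> created
% arith raiseby(x=10/11) -> 186/11
% ledger setk(k=sti, v=trava) -> nil

Answer: -11/806


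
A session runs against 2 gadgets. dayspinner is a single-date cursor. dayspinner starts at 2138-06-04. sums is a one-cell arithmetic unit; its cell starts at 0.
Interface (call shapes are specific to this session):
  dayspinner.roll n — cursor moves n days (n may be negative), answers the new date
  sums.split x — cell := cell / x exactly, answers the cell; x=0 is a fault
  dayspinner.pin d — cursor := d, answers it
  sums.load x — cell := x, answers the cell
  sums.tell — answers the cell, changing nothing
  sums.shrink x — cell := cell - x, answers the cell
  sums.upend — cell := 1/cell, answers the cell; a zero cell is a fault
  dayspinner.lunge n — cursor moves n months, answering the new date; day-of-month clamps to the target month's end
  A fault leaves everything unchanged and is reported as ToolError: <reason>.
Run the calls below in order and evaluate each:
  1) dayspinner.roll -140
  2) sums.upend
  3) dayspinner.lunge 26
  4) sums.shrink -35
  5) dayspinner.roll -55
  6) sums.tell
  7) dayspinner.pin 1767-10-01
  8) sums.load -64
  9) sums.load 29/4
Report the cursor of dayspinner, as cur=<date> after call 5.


Answer: cur=2140-01-20

Derivation:
>>> dayspinner.roll n=-140
  2138-01-15
>>> sums.upend
  ToolError: reciprocal of zero
>>> dayspinner.lunge n=26
  2140-03-15
>>> sums.shrink x=-35
  35
>>> dayspinner.roll n=-55
  2140-01-20
>>> sums.tell
  35
>>> dayspinner.pin d=1767-10-01
  1767-10-01
>>> sums.load x=-64
  -64
>>> sums.load x=29/4
  29/4


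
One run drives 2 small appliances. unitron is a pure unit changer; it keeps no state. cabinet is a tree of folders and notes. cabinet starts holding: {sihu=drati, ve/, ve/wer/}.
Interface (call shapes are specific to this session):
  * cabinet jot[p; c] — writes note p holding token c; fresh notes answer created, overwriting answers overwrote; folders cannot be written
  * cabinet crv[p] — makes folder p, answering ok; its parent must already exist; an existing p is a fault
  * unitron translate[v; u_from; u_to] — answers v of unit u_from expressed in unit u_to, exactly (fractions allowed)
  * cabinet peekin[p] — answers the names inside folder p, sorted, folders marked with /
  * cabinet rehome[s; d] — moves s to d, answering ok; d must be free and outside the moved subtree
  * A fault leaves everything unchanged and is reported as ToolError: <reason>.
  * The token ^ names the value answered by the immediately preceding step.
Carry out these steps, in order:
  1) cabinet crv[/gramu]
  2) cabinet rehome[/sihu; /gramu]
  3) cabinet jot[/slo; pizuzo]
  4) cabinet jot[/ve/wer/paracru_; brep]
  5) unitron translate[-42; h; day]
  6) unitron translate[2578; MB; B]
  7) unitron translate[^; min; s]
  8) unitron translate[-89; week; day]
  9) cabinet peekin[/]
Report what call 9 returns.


# cabinet crv(p=/gramu) ~> ok
# cabinet rehome(s=/sihu, d=/gramu) ~> ToolError: exists
# cabinet jot(p=/slo, c=pizuzo) ~> created
# cabinet jot(p=/ve/wer/paracru_, c=brep) ~> created
# unitron translate(v=-42, u_from=h, u_to=day) ~> -7/4
# unitron translate(v=2578, u_from=MB, u_to=B) ~> 2578000000
# unitron translate(v=^, u_from=min, u_to=s) ~> 154680000000
# unitron translate(v=-89, u_from=week, u_to=day) ~> -623
# cabinet peekin(p=/) ~> [gramu/, sihu, slo, ve/]

Answer: [gramu/, sihu, slo, ve/]


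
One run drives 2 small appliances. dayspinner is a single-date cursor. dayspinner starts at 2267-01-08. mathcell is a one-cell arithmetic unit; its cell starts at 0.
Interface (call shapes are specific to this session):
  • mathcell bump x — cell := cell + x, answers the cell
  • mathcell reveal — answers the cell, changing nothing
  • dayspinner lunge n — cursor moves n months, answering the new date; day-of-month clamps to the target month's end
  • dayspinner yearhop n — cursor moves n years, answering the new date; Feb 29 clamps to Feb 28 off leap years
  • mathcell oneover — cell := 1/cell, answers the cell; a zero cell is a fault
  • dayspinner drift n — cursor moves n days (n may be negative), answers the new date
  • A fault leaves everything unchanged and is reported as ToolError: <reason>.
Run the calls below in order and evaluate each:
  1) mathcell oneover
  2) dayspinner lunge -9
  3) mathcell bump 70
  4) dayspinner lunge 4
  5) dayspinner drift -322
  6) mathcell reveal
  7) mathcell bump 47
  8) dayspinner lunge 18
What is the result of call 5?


Answer: 2265-09-20

Derivation:
// mathcell oneover() -> ToolError: reciprocal of zero
// dayspinner lunge(-9) -> 2266-04-08
// mathcell bump(70) -> 70
// dayspinner lunge(4) -> 2266-08-08
// dayspinner drift(-322) -> 2265-09-20
// mathcell reveal() -> 70
// mathcell bump(47) -> 117
// dayspinner lunge(18) -> 2267-03-20


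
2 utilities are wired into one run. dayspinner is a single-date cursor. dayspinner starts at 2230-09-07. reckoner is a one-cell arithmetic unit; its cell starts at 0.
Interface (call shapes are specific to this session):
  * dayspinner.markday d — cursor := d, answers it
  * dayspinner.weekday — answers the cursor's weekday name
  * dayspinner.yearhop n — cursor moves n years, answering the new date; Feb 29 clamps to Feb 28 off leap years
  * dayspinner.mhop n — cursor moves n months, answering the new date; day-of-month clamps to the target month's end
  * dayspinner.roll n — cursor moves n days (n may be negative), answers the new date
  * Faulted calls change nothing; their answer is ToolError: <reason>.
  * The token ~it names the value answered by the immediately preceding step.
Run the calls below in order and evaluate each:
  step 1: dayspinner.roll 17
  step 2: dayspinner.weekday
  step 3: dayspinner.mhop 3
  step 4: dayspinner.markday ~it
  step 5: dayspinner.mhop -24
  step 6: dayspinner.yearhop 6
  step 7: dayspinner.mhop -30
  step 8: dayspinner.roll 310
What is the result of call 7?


Answer: 2232-06-24

Derivation:
Step: roll[n='17']
Result: 2230-09-24
Step: weekday[]
Result: Friday
Step: mhop[n='3']
Result: 2230-12-24
Step: markday[d='~it']
Result: 2230-12-24
Step: mhop[n='-24']
Result: 2228-12-24
Step: yearhop[n='6']
Result: 2234-12-24
Step: mhop[n='-30']
Result: 2232-06-24
Step: roll[n='310']
Result: 2233-04-30


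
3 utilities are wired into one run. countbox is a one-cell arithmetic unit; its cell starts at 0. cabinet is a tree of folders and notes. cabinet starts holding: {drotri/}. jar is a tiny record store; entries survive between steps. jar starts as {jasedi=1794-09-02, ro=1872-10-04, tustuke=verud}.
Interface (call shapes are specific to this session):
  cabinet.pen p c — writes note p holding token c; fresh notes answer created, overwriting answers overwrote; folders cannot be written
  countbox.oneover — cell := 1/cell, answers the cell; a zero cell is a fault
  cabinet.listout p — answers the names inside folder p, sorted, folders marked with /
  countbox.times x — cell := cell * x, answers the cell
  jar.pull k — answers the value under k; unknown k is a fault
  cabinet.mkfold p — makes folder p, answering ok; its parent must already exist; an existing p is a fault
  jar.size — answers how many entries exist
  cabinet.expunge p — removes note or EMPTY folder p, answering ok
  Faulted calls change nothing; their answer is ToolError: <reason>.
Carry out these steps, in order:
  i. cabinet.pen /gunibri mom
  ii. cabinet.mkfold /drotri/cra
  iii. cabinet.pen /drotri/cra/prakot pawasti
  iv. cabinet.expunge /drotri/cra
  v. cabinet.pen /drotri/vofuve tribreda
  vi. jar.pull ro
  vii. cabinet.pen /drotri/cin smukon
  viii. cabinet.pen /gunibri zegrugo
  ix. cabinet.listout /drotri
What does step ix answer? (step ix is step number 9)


Answer: [cin, cra/, vofuve]

Derivation:
[in] cabinet.pen /gunibri mom
  created
[in] cabinet.mkfold /drotri/cra
  ok
[in] cabinet.pen /drotri/cra/prakot pawasti
  created
[in] cabinet.expunge /drotri/cra
  ToolError: not empty
[in] cabinet.pen /drotri/vofuve tribreda
  created
[in] jar.pull ro
  1872-10-04
[in] cabinet.pen /drotri/cin smukon
  created
[in] cabinet.pen /gunibri zegrugo
  overwrote
[in] cabinet.listout /drotri
  [cin, cra/, vofuve]


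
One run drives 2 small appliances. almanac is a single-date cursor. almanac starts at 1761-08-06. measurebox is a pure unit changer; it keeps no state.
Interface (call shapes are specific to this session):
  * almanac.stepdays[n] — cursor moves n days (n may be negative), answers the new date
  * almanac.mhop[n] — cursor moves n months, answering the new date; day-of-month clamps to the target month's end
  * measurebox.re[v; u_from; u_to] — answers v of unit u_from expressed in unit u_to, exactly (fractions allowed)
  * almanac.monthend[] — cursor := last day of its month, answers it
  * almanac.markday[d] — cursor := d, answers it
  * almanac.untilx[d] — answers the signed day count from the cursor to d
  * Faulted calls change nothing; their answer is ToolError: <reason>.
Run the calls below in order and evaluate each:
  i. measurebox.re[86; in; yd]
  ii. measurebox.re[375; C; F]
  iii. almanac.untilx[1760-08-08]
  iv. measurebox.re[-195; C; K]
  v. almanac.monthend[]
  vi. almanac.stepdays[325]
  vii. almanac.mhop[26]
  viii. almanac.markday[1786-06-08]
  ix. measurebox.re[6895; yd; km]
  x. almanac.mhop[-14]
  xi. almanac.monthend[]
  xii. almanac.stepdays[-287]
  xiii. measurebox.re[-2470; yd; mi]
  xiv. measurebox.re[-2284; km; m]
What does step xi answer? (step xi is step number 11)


! measurebox.re(86, in, yd) == 43/18
! measurebox.re(375, C, F) == 707
! almanac.untilx(1760-08-08) == -363
! measurebox.re(-195, C, K) == 1563/20
! almanac.monthend() == 1761-08-31
! almanac.stepdays(325) == 1762-07-22
! almanac.mhop(26) == 1764-09-22
! almanac.markday(1786-06-08) == 1786-06-08
! measurebox.re(6895, yd, km) == 1576197/250000
! almanac.mhop(-14) == 1785-04-08
! almanac.monthend() == 1785-04-30
! almanac.stepdays(-287) == 1784-07-17
! measurebox.re(-2470, yd, mi) == -247/176
! measurebox.re(-2284, km, m) == -2284000

Answer: 1785-04-30


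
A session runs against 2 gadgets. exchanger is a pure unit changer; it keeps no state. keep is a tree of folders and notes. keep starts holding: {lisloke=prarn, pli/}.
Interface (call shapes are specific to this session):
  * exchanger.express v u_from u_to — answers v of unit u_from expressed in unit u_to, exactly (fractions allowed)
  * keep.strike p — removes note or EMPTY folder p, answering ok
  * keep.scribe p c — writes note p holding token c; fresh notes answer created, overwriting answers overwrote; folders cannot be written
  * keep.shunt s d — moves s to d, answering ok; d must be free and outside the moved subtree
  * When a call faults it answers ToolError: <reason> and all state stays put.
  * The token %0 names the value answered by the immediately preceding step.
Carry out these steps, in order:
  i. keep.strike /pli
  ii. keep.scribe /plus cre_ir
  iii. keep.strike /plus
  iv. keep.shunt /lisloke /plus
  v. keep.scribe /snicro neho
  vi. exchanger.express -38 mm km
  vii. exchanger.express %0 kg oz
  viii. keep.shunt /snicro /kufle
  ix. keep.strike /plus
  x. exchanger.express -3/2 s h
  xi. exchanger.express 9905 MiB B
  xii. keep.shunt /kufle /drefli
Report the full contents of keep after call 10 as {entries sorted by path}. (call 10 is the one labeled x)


Then keep.strike using p: /pli, and get ok.
Now I run keep.scribe using p: /plus, c: cre_ir, and get created.
Then keep.strike using p: /plus: ok.
I run keep.shunt using s: /lisloke, d: /plus: ok.
I try keep.scribe using p: /snicro, c: neho, and get created.
Next I call exchanger.express using v: -38, u_from: mm, u_to: km, → -19/500000.
Using exchanger.express using v: %0, u_from: kg, u_to: oz, and see -60800/45359237.
Invoking keep.shunt using s: /snicro, d: /kufle, which returns ok.
I call keep.strike using p: /plus, giving ok.
I call exchanger.express using v: -3/2, u_from: s, u_to: h, giving -1/2400.
I invoke exchanger.express using v: 9905, u_from: MiB, u_to: B, and observe 10386145280.
I call keep.shunt using s: /kufle, d: /drefli, which returns ok.

Answer: {kufle=neho}


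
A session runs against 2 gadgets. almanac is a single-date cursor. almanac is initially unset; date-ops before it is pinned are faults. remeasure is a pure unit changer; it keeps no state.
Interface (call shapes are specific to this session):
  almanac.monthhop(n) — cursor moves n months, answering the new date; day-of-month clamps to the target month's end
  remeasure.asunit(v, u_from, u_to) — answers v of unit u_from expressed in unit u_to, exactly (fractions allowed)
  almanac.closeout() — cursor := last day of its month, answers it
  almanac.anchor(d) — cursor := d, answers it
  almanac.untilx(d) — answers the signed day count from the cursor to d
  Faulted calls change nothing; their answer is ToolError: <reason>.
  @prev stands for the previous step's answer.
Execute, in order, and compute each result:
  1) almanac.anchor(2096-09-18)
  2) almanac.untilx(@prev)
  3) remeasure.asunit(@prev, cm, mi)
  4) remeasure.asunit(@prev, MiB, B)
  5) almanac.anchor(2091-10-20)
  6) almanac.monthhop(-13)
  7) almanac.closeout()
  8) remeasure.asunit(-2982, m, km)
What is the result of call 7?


Answer: 2090-09-30

Derivation:
I invoke anchor(d='2096-09-18'), giving 2096-09-18.
I invoke untilx(d='@prev'), giving 0.
Calling asunit(v='@prev', u_from='cm', u_to='mi'), giving 0.
I try asunit(v='@prev', u_from='MiB', u_to='B'), giving 0.
Then anchor(d='2091-10-20'), — result: 2091-10-20.
I run monthhop(n='-13'), and get 2090-09-20.
I use closeout, and get 2090-09-30.
I run asunit(v='-2982', u_from='m', u_to='km'), which returns -1491/500.


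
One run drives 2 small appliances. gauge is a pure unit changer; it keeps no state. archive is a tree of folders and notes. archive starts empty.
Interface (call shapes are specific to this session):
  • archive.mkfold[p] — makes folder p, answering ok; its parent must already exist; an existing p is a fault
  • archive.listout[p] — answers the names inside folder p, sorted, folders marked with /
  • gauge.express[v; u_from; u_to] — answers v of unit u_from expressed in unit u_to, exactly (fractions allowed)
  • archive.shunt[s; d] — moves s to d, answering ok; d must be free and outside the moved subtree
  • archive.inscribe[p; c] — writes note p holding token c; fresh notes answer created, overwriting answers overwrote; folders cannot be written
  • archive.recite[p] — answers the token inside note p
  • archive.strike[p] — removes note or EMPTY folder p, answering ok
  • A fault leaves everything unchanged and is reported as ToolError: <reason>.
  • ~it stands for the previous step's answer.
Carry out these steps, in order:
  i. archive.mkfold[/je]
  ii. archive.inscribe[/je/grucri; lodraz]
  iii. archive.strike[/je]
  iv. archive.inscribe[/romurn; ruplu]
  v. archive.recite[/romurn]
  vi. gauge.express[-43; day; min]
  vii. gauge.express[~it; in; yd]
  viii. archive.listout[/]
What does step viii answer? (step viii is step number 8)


-- archive.mkfold(p→/je) : ok
-- archive.inscribe(p→/je/grucri, c→lodraz) : created
-- archive.strike(p→/je) : ToolError: not empty
-- archive.inscribe(p→/romurn, c→ruplu) : created
-- archive.recite(p→/romurn) : ruplu
-- gauge.express(v→-43, u_from→day, u_to→min) : -61920
-- gauge.express(v→~it, u_from→in, u_to→yd) : -1720
-- archive.listout(p→/) : [je/, romurn]

Answer: [je/, romurn]


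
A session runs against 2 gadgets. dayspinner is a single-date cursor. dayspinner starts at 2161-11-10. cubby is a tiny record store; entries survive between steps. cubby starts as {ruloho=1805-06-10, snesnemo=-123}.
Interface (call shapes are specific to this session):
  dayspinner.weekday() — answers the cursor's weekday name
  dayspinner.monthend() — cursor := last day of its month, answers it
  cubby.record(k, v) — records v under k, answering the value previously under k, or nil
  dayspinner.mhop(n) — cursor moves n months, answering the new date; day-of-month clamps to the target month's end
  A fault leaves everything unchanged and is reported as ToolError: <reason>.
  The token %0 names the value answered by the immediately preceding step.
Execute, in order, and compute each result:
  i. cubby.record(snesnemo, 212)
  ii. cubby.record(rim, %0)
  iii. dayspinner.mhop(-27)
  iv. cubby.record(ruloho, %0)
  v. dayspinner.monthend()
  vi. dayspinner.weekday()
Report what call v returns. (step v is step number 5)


Answer: 2159-08-31

Derivation:
I use cubby.record passing k='snesnemo', v='212', giving -123.
I call cubby.record passing k='rim', v='%0', and observe nil.
I run dayspinner.mhop passing n='-27', and get 2159-08-10.
I use cubby.record passing k='ruloho', v='%0', and get 1805-06-10.
I call dayspinner.monthend, which returns 2159-08-31.
Using dayspinner.weekday(): Friday.


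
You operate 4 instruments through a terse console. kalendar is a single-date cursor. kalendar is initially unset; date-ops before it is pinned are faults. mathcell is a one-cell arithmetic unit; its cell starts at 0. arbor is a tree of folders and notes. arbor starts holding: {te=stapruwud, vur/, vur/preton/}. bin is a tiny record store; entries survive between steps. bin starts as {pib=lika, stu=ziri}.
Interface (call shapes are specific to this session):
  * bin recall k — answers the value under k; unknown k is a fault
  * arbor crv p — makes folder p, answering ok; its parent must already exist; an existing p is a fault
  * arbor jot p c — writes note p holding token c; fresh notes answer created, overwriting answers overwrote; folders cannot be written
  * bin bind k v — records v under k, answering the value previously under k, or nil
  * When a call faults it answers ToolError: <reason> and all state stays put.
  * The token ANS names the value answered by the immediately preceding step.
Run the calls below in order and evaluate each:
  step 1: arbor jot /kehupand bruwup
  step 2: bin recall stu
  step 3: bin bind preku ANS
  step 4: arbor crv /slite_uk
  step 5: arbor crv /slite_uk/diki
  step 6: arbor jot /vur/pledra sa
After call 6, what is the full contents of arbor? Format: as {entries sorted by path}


$ arbor jot p: /kehupand c: bruwup
:: created
$ bin recall k: stu
:: ziri
$ bin bind k: preku v: ANS
:: nil
$ arbor crv p: /slite_uk
:: ok
$ arbor crv p: /slite_uk/diki
:: ok
$ arbor jot p: /vur/pledra c: sa
:: created

Answer: {kehupand=bruwup, slite_uk/, slite_uk/diki/, te=stapruwud, vur/, vur/pledra=sa, vur/preton/}


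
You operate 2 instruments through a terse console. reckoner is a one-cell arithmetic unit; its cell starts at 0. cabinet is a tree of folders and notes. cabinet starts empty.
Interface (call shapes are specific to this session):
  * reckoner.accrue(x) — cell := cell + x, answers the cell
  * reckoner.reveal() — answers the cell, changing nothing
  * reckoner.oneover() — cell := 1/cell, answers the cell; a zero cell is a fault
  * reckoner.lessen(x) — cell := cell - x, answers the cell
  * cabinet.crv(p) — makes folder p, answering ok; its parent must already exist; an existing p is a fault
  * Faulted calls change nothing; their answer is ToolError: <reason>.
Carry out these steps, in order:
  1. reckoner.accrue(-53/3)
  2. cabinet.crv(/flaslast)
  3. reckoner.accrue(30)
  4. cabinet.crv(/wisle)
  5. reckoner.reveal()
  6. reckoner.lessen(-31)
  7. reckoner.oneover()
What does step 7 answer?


Answer: 3/130

Derivation:
% accrue x=-53/3
= -53/3
% crv p=/flaslast
= ok
% accrue x=30
= 37/3
% crv p=/wisle
= ok
% reveal
= 37/3
% lessen x=-31
= 130/3
% oneover
= 3/130


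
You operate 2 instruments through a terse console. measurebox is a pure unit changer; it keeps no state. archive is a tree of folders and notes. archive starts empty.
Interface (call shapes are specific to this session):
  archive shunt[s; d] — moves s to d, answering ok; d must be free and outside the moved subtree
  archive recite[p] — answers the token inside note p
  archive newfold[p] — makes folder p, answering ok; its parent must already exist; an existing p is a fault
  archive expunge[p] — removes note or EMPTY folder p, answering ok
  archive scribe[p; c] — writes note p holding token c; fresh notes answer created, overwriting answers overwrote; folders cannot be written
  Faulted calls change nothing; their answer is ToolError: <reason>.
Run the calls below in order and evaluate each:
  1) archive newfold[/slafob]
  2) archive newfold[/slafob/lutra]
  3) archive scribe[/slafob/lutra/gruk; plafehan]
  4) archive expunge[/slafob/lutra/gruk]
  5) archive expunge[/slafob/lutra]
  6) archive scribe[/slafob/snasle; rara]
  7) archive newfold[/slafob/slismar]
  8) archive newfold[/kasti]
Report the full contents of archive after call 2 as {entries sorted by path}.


$ archive newfold p→/slafob
  ok
$ archive newfold p→/slafob/lutra
  ok
$ archive scribe p→/slafob/lutra/gruk c→plafehan
  created
$ archive expunge p→/slafob/lutra/gruk
  ok
$ archive expunge p→/slafob/lutra
  ok
$ archive scribe p→/slafob/snasle c→rara
  created
$ archive newfold p→/slafob/slismar
  ok
$ archive newfold p→/kasti
  ok

Answer: {slafob/, slafob/lutra/}


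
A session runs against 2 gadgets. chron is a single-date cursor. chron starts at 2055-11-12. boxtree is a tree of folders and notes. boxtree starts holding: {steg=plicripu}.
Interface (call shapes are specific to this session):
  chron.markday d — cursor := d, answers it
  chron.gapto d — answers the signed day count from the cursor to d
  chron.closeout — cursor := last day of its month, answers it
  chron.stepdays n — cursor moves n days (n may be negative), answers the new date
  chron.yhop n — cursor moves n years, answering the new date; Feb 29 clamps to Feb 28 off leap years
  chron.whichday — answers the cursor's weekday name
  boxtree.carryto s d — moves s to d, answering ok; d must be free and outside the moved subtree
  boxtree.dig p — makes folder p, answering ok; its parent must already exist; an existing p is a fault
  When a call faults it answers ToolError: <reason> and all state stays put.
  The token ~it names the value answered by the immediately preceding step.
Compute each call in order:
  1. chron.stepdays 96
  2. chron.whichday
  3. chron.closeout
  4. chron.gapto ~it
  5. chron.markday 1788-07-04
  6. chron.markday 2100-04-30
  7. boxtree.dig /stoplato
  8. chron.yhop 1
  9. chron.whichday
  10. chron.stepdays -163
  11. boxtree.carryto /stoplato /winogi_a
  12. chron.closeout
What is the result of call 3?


-> stepdays(n: 96)
<- 2056-02-16
-> whichday()
<- Wednesday
-> closeout()
<- 2056-02-29
-> gapto(d: ~it)
<- 0
-> markday(d: 1788-07-04)
<- 1788-07-04
-> markday(d: 2100-04-30)
<- 2100-04-30
-> dig(p: /stoplato)
<- ok
-> yhop(n: 1)
<- 2101-04-30
-> whichday()
<- Saturday
-> stepdays(n: -163)
<- 2100-11-18
-> carryto(s: /stoplato, d: /winogi_a)
<- ok
-> closeout()
<- 2100-11-30

Answer: 2056-02-29


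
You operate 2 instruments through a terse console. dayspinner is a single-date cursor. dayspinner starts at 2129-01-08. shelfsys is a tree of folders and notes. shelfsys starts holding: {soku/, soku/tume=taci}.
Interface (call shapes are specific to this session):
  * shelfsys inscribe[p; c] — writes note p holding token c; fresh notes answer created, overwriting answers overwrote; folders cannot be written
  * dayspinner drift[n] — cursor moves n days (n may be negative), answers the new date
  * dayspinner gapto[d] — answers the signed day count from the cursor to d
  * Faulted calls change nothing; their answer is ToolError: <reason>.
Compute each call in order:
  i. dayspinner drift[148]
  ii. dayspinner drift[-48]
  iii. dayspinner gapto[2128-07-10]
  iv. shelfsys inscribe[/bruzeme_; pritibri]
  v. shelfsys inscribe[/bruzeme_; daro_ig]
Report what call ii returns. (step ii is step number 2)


Answer: 2129-04-18

Derivation:
→ dayspinner drift(n='148')
← 2129-06-05
→ dayspinner drift(n='-48')
← 2129-04-18
→ dayspinner gapto(d='2128-07-10')
← -282
→ shelfsys inscribe(p='/bruzeme_', c='pritibri')
← created
→ shelfsys inscribe(p='/bruzeme_', c='daro_ig')
← overwrote


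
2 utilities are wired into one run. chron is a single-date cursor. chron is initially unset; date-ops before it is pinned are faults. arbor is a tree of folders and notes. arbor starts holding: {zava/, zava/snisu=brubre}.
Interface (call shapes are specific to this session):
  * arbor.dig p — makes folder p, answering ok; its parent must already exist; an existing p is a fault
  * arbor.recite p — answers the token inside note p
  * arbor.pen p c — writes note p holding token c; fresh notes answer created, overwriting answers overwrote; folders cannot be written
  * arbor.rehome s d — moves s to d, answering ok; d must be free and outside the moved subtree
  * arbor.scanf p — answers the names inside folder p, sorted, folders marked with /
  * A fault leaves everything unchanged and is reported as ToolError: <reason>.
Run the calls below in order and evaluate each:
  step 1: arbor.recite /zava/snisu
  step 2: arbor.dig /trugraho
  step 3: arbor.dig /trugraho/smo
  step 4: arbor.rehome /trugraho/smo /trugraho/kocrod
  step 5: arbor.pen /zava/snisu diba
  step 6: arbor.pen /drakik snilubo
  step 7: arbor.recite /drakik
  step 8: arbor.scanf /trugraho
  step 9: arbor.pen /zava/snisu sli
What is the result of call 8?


Answer: [kocrod/]

Derivation:
>>> recite /zava/snisu
= brubre
>>> dig /trugraho
= ok
>>> dig /trugraho/smo
= ok
>>> rehome /trugraho/smo /trugraho/kocrod
= ok
>>> pen /zava/snisu diba
= overwrote
>>> pen /drakik snilubo
= created
>>> recite /drakik
= snilubo
>>> scanf /trugraho
= [kocrod/]
>>> pen /zava/snisu sli
= overwrote


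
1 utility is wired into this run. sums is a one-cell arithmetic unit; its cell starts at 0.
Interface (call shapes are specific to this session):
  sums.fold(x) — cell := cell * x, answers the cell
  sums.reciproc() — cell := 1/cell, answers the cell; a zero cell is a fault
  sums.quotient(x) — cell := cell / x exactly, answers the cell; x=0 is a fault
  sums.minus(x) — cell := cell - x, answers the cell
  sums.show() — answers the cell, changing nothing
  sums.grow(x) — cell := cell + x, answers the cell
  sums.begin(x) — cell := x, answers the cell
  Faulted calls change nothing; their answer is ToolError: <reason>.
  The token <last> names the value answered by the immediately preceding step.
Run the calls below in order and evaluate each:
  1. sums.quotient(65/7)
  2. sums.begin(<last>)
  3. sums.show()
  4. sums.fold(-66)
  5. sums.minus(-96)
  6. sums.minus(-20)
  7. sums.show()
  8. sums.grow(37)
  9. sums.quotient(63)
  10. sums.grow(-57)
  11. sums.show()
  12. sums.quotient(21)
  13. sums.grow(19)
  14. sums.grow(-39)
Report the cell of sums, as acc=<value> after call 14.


Answer: acc=-3322/147

Derivation:
Next I call sums.quotient on 65/7: 0.
Calling sums.begin on <last>, and observe 0.
Invoking sums.show(), and observe 0.
Next I call sums.fold on -66, and get 0.
I invoke sums.minus on -96, giving 96.
I try sums.minus on -20, and see 116.
Next I call sums.show, yielding 116.
Next I call sums.grow on 37, → 153.
I invoke sums.quotient on 63, — result: 17/7.
I invoke sums.grow on -57, giving -382/7.
Invoking sums.show, giving -382/7.
Now I run sums.quotient on 21, and get -382/147.
Using sums.grow on 19, which returns 2411/147.
I use sums.grow on -39, and observe -3322/147.


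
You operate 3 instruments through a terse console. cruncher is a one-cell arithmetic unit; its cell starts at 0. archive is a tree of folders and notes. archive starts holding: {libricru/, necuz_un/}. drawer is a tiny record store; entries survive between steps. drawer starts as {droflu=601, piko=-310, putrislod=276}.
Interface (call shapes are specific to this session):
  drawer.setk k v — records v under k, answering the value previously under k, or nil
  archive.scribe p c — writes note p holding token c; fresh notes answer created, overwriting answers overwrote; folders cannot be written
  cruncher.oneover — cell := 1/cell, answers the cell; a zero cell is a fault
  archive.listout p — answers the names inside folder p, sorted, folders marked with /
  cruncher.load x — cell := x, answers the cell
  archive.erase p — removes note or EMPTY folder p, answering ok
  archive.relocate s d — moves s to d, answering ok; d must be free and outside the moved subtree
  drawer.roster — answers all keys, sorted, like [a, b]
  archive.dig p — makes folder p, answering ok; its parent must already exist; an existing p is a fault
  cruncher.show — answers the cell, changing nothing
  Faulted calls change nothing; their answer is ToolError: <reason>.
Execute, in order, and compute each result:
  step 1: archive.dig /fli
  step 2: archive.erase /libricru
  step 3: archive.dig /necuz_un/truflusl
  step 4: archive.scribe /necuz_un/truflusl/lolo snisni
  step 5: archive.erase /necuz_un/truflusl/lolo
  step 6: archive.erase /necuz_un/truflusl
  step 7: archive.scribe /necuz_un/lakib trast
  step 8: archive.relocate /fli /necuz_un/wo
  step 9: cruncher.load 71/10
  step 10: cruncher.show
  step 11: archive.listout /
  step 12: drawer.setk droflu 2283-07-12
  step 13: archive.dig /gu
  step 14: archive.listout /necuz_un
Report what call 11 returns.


·→ dig(p='/fli')
·← ok
·→ erase(p='/libricru')
·← ok
·→ dig(p='/necuz_un/truflusl')
·← ok
·→ scribe(p='/necuz_un/truflusl/lolo', c='snisni')
·← created
·→ erase(p='/necuz_un/truflusl/lolo')
·← ok
·→ erase(p='/necuz_un/truflusl')
·← ok
·→ scribe(p='/necuz_un/lakib', c='trast')
·← created
·→ relocate(s='/fli', d='/necuz_un/wo')
·← ok
·→ load(x='71/10')
·← 71/10
·→ show()
·← 71/10
·→ listout(p='/')
·← [necuz_un/]
·→ setk(k='droflu', v='2283-07-12')
·← 601
·→ dig(p='/gu')
·← ok
·→ listout(p='/necuz_un')
·← [lakib, wo/]

Answer: [necuz_un/]


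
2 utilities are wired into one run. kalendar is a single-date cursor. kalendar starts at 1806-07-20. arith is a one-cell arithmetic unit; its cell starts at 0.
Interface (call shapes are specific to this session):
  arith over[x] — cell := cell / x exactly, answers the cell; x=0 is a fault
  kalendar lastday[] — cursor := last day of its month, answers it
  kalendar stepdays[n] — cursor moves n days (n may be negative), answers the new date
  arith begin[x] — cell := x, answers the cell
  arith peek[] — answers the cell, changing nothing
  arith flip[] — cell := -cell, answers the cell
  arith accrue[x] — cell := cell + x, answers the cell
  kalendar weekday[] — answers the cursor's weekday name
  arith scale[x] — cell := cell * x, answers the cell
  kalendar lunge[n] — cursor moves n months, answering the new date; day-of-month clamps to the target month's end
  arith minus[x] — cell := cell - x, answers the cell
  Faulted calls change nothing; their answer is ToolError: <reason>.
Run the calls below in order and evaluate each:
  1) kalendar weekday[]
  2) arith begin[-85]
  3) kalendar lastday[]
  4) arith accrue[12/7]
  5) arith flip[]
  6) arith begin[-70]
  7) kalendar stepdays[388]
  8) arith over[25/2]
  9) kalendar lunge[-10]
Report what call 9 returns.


Do: kalendar weekday[]
See: Sunday
Do: arith begin[-85]
See: -85
Do: kalendar lastday[]
See: 1806-07-31
Do: arith accrue[12/7]
See: -583/7
Do: arith flip[]
See: 583/7
Do: arith begin[-70]
See: -70
Do: kalendar stepdays[388]
See: 1807-08-23
Do: arith over[25/2]
See: -28/5
Do: kalendar lunge[-10]
See: 1806-10-23

Answer: 1806-10-23


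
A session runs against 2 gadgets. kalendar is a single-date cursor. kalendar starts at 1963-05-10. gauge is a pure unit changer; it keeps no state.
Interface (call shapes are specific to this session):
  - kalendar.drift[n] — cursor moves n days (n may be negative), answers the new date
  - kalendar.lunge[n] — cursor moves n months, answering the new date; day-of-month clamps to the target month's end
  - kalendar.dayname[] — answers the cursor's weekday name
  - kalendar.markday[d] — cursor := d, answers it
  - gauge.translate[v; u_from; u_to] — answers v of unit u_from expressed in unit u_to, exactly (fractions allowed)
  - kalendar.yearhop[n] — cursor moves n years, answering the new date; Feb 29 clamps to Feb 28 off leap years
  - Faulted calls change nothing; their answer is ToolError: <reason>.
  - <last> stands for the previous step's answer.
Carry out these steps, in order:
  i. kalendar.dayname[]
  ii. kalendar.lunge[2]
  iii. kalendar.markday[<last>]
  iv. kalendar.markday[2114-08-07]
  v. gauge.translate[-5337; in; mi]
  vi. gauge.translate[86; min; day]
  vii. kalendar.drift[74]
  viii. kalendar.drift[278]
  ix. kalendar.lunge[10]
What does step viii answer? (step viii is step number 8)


Answer: 2115-07-25

Derivation:
·→ dayname()
·← Friday
·→ lunge(n='2')
·← 1963-07-10
·→ markday(d='<last>')
·← 1963-07-10
·→ markday(d='2114-08-07')
·← 2114-08-07
·→ translate(v='-5337', u_from='in', u_to='mi')
·← -593/7040
·→ translate(v='86', u_from='min', u_to='day')
·← 43/720
·→ drift(n='74')
·← 2114-10-20
·→ drift(n='278')
·← 2115-07-25
·→ lunge(n='10')
·← 2116-05-25


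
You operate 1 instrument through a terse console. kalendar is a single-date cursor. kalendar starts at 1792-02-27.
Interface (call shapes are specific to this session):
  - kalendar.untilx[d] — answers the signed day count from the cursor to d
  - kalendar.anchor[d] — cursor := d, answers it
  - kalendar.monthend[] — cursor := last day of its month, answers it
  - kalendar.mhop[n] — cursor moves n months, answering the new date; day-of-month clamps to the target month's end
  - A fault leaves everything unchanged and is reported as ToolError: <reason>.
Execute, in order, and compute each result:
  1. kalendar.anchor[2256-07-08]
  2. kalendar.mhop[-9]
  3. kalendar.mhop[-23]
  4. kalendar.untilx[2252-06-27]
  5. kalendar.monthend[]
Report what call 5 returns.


-> kalendar.anchor(d='2256-07-08')
<- 2256-07-08
-> kalendar.mhop(n='-9')
<- 2255-10-08
-> kalendar.mhop(n='-23')
<- 2253-11-08
-> kalendar.untilx(d='2252-06-27')
<- -499
-> kalendar.monthend()
<- 2253-11-30

Answer: 2253-11-30


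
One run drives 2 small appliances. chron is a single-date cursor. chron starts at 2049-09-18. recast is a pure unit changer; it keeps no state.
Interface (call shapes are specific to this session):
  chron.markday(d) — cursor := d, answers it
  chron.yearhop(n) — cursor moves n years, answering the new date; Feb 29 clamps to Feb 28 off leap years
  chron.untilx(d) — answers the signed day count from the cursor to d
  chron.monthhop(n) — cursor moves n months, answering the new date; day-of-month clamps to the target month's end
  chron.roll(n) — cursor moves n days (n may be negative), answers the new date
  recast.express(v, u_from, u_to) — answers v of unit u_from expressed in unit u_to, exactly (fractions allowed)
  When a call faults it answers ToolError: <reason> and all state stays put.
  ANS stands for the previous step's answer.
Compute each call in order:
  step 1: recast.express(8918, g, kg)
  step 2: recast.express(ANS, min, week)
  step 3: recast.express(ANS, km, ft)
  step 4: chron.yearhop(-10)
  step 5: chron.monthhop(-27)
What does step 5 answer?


-- 1. recast.express(v='8918', u_from='g', u_to='kg') => 4459/500
-- 2. recast.express(v='ANS', u_from='min', u_to='week') => 637/720000
-- 3. recast.express(v='ANS', u_from='km', u_to='ft') => 79625/27432
-- 4. chron.yearhop(n='-10') => 2039-09-18
-- 5. chron.monthhop(n='-27') => 2037-06-18

Answer: 2037-06-18


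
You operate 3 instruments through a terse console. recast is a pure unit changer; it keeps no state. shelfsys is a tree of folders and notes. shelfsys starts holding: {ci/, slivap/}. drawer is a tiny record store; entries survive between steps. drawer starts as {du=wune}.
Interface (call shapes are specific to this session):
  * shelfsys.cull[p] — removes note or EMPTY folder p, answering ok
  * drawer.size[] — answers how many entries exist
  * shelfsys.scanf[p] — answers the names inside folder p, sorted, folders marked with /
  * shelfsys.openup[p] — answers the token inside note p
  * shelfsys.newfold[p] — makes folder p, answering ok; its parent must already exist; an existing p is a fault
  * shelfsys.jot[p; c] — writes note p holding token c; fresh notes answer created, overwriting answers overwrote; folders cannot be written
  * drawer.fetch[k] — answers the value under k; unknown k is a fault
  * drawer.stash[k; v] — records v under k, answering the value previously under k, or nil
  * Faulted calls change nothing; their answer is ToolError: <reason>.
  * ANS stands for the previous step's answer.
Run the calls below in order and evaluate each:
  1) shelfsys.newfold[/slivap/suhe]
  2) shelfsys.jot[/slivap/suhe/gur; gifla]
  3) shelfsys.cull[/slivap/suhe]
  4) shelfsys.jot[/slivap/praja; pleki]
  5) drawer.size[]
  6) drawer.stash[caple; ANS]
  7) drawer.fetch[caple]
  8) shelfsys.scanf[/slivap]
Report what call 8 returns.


Answer: [praja, suhe/]

Derivation:
[in] shelfsys.newfold p: /slivap/suhe
[out] ok
[in] shelfsys.jot p: /slivap/suhe/gur c: gifla
[out] created
[in] shelfsys.cull p: /slivap/suhe
[out] ToolError: not empty
[in] shelfsys.jot p: /slivap/praja c: pleki
[out] created
[in] drawer.size
[out] 1
[in] drawer.stash k: caple v: ANS
[out] nil
[in] drawer.fetch k: caple
[out] 1
[in] shelfsys.scanf p: /slivap
[out] [praja, suhe/]


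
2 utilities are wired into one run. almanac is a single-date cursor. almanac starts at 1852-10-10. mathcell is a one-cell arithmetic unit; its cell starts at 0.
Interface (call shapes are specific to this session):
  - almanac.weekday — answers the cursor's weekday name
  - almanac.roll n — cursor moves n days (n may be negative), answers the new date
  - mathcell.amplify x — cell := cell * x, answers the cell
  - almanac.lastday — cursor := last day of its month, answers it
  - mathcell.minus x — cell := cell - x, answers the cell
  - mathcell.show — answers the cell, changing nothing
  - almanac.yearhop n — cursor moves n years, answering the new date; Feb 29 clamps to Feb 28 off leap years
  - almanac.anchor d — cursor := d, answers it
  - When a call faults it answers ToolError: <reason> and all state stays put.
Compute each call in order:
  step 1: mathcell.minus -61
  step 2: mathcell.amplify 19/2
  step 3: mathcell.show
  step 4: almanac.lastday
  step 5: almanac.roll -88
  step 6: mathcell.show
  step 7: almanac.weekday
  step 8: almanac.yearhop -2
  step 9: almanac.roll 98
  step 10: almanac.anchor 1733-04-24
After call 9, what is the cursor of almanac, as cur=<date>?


Answer: cur=1850-11-10

Derivation:
Do: mathcell.minus[-61]
See: 61
Do: mathcell.amplify[19/2]
See: 1159/2
Do: mathcell.show[]
See: 1159/2
Do: almanac.lastday[]
See: 1852-10-31
Do: almanac.roll[-88]
See: 1852-08-04
Do: mathcell.show[]
See: 1159/2
Do: almanac.weekday[]
See: Wednesday
Do: almanac.yearhop[-2]
See: 1850-08-04
Do: almanac.roll[98]
See: 1850-11-10
Do: almanac.anchor[1733-04-24]
See: 1733-04-24
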